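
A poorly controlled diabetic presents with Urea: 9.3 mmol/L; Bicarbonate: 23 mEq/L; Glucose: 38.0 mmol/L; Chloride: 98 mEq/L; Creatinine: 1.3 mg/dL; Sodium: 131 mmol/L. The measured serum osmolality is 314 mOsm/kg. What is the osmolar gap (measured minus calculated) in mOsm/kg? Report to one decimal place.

Calculated osmolality = 2·Na + glucose + urea
= 2·131 + 38 + 9.3
= 262 + 38 + 9.30
= 309.3 mOsm/kg ≈ 309.3 mOsm/kg
Osmolar gap = measured − calculated = 314 − 309.3 = 4.7 mOsm/kg

4.7 mOsm/kg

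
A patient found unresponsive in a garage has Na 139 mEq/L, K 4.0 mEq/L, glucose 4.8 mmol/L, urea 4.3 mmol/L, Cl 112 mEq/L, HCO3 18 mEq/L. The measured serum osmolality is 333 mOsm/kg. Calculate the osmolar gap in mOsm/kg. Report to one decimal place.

Calculated osmolality = 2·Na + glucose + urea
= 2·139 + 4.8 + 4.3
= 278 + 4.80 + 4.30
= 287.1 mOsm/kg ≈ 287.1 mOsm/kg
Osmolar gap = measured − calculated = 333 − 287.1 = 45.9 mOsm/kg

45.9 mOsm/kg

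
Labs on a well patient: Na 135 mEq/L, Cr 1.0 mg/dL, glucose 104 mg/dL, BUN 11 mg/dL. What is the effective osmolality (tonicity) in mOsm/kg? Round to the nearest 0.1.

Effective osmolality excludes urea (freely permeant across cell membranes):
2·Na + glucose/18
= 2·135 + 104/18
= 270 + 5.78
= 275.78 mOsm/kg

275.8 mOsm/kg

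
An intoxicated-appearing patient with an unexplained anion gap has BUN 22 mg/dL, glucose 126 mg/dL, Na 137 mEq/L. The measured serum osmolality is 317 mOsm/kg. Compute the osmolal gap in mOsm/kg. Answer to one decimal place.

Calculated osmolality = 2·Na + glucose/18 + BUN/2.8
= 2·137 + 126/18 + 22/2.8
= 274 + 7 + 7.86
= 288.86 mOsm/kg ≈ 288.9 mOsm/kg
Osmolar gap = measured − calculated = 317 − 288.9 = 28.1 mOsm/kg

28.1 mOsm/kg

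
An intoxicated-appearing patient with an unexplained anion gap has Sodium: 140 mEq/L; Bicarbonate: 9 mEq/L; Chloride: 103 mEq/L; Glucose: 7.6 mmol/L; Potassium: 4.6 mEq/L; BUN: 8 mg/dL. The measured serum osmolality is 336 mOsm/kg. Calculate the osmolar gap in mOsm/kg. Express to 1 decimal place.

Calculated osmolality = 2·Na + glucose + BUN/2.8
= 2·140 + 7.6 + 8/2.8
= 280 + 7.60 + 2.86
= 290.46 mOsm/kg ≈ 290.5 mOsm/kg
Osmolar gap = measured − calculated = 336 − 290.5 = 45.5 mOsm/kg

45.5 mOsm/kg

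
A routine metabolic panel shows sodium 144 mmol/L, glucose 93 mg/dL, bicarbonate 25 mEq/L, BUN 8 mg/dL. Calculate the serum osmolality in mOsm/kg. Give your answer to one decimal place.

296.0 mOsm/kg

Calculated osmolality = 2·Na + glucose/18 + BUN/2.8
= 2·144 + 93/18 + 8/2.8
= 288 + 5.17 + 2.86
= 296.03 mOsm/kg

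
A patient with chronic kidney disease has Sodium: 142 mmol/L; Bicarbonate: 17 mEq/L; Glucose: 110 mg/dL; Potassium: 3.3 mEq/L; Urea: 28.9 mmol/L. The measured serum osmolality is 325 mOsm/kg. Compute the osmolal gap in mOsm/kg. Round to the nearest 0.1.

Calculated osmolality = 2·Na + glucose/18 + urea
= 2·142 + 110/18 + 28.9
= 284 + 6.11 + 28.90
= 319.01 mOsm/kg ≈ 319.0 mOsm/kg
Osmolar gap = measured − calculated = 325 − 319.0 = 6.0 mOsm/kg

6.0 mOsm/kg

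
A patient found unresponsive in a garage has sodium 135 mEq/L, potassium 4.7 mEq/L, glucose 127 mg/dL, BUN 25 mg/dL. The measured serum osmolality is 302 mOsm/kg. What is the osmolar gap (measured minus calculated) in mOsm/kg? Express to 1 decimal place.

16.0 mOsm/kg

Calculated osmolality = 2·Na + glucose/18 + BUN/2.8
= 2·135 + 127/18 + 25/2.8
= 270 + 7.06 + 8.93
= 285.99 mOsm/kg ≈ 286.0 mOsm/kg
Osmolar gap = measured − calculated = 302 − 286.0 = 16.0 mOsm/kg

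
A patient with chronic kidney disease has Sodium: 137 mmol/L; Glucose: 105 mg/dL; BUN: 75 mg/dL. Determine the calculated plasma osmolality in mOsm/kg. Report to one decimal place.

Calculated osmolality = 2·Na + glucose/18 + BUN/2.8
= 2·137 + 105/18 + 75/2.8
= 274 + 5.83 + 26.79
= 306.62 mOsm/kg

306.6 mOsm/kg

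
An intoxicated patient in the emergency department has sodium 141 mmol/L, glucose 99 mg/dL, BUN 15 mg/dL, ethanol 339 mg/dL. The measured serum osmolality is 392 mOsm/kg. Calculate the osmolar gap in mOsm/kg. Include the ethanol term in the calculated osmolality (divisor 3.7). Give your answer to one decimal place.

Calculated osmolality = 2·Na + glucose/18 + BUN/2.8 + ethanol/3.7
= 2·141 + 99/18 + 15/2.8 + 339/3.7
= 282 + 5.50 + 5.36 + 91.62
= 384.48 mOsm/kg ≈ 384.5 mOsm/kg
Osmolar gap = measured − calculated = 392 − 384.5 = 7.5 mOsm/kg

7.5 mOsm/kg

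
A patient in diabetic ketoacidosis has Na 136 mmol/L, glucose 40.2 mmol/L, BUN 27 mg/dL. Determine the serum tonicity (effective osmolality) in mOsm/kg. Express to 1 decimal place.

Effective osmolality excludes urea (freely permeant across cell membranes):
2·Na + glucose
= 2·136 + 40.2
= 272 + 40.2
= 312.2 mOsm/kg

312.2 mOsm/kg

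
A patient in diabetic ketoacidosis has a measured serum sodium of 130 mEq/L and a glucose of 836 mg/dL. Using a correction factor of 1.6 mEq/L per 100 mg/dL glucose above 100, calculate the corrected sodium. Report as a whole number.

Corrected Na = measured Na + 1.6 · (glucose − 100)/100
= 130 + 1.6 · (836 − 100)/100
= 130 + 11.8
= 141.8 mEq/L

142 mEq/L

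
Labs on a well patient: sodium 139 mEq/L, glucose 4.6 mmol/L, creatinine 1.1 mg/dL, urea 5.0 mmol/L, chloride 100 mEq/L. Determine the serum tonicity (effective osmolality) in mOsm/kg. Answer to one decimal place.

Effective osmolality excludes urea (freely permeant across cell membranes):
2·Na + glucose
= 2·139 + 4.6
= 278 + 4.6
= 282.6 mOsm/kg

282.6 mOsm/kg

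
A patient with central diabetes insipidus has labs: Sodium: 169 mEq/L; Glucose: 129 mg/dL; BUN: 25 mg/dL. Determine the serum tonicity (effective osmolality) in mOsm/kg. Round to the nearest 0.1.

Effective osmolality excludes urea (freely permeant across cell membranes):
2·Na + glucose/18
= 2·169 + 129/18
= 338 + 7.17
= 345.17 mOsm/kg

345.2 mOsm/kg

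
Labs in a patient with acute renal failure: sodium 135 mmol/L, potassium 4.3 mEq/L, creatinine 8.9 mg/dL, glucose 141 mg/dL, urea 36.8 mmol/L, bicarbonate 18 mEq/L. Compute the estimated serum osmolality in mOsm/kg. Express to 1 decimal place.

314.6 mOsm/kg

Calculated osmolality = 2·Na + glucose/18 + urea
= 2·135 + 141/18 + 36.8
= 270 + 7.83 + 36.80
= 314.63 mOsm/kg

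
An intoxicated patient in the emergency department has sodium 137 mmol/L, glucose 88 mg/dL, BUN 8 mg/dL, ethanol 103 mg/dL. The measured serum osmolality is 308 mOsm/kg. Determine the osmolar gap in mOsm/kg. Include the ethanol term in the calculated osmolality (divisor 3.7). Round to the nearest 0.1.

Calculated osmolality = 2·Na + glucose/18 + BUN/2.8 + ethanol/3.7
= 2·137 + 88/18 + 8/2.8 + 103/3.7
= 274 + 4.89 + 2.86 + 27.84
= 309.59 mOsm/kg ≈ 309.6 mOsm/kg
Osmolar gap = measured − calculated = 308 − 309.6 = -1.6 mOsm/kg

-1.6 mOsm/kg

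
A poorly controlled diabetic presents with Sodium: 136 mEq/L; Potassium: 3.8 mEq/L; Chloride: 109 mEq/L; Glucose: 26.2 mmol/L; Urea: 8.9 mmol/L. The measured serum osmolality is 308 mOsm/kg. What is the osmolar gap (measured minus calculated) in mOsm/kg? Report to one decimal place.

Calculated osmolality = 2·Na + glucose + urea
= 2·136 + 26.2 + 8.9
= 272 + 26.20 + 8.90
= 307.1 mOsm/kg ≈ 307.1 mOsm/kg
Osmolar gap = measured − calculated = 308 − 307.1 = 0.9 mOsm/kg

0.9 mOsm/kg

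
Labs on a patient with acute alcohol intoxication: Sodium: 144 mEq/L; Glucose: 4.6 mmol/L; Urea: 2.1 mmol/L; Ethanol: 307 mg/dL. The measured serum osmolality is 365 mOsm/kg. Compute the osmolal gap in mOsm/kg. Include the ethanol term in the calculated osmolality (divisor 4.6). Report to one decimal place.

3.6 mOsm/kg

Calculated osmolality = 2·Na + glucose + urea + ethanol/4.6
= 2·144 + 4.6 + 2.1 + 307/4.6
= 288 + 4.60 + 2.10 + 66.74
= 361.44 mOsm/kg ≈ 361.4 mOsm/kg
Osmolar gap = measured − calculated = 365 − 361.4 = 3.6 mOsm/kg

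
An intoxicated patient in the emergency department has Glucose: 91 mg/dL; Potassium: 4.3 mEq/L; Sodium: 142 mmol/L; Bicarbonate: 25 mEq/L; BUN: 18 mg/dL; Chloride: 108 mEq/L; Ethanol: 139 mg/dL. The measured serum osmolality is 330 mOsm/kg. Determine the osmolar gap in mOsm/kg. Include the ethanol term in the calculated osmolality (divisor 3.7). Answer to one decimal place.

-3.1 mOsm/kg

Calculated osmolality = 2·Na + glucose/18 + BUN/2.8 + ethanol/3.7
= 2·142 + 91/18 + 18/2.8 + 139/3.7
= 284 + 5.06 + 6.43 + 37.57
= 333.06 mOsm/kg ≈ 333.1 mOsm/kg
Osmolar gap = measured − calculated = 330 − 333.1 = -3.1 mOsm/kg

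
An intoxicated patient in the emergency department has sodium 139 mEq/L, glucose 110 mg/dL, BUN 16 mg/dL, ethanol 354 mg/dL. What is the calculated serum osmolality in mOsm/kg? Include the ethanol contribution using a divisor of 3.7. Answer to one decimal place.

385.5 mOsm/kg

Calculated osmolality = 2·Na + glucose/18 + BUN/2.8 + ethanol/3.7
= 2·139 + 110/18 + 16/2.8 + 354/3.7
= 278 + 6.11 + 5.71 + 95.68
= 385.5 mOsm/kg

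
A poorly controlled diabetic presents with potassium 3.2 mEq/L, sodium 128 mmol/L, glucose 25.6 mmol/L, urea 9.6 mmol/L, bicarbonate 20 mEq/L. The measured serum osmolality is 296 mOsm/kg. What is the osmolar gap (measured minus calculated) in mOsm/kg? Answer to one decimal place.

Calculated osmolality = 2·Na + glucose + urea
= 2·128 + 25.6 + 9.6
= 256 + 25.60 + 9.60
= 291.2 mOsm/kg ≈ 291.2 mOsm/kg
Osmolar gap = measured − calculated = 296 − 291.2 = 4.8 mOsm/kg

4.8 mOsm/kg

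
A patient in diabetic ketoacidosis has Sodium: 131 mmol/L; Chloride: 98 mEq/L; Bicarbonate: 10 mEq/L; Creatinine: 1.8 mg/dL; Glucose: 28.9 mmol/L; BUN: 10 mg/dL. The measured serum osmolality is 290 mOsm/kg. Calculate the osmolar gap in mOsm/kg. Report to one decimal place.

-4.5 mOsm/kg

Calculated osmolality = 2·Na + glucose + BUN/2.8
= 2·131 + 28.9 + 10/2.8
= 262 + 28.90 + 3.57
= 294.47 mOsm/kg ≈ 294.5 mOsm/kg
Osmolar gap = measured − calculated = 290 − 294.5 = -4.5 mOsm/kg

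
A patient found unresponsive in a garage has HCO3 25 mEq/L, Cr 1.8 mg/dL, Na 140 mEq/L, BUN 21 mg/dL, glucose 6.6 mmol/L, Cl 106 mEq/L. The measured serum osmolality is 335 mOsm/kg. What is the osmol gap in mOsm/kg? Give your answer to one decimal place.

40.9 mOsm/kg

Calculated osmolality = 2·Na + glucose + BUN/2.8
= 2·140 + 6.6 + 21/2.8
= 280 + 6.60 + 7.50
= 294.1 mOsm/kg ≈ 294.1 mOsm/kg
Osmolar gap = measured − calculated = 335 − 294.1 = 40.9 mOsm/kg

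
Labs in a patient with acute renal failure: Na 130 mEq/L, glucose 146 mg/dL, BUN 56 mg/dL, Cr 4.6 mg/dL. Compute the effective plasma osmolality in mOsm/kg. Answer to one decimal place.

268.1 mOsm/kg

Effective osmolality excludes urea (freely permeant across cell membranes):
2·Na + glucose/18
= 2·130 + 146/18
= 260 + 8.11
= 268.11 mOsm/kg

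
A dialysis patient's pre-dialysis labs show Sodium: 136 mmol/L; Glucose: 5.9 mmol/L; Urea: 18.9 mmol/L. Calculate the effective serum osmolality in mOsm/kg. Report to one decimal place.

277.9 mOsm/kg

Effective osmolality excludes urea (freely permeant across cell membranes):
2·Na + glucose
= 2·136 + 5.9
= 272 + 5.9
= 277.9 mOsm/kg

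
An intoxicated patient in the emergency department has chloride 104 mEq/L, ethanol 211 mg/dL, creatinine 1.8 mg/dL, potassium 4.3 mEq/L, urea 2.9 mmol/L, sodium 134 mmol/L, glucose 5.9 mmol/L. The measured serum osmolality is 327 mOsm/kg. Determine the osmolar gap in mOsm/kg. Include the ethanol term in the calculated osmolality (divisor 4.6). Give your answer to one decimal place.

Calculated osmolality = 2·Na + glucose + urea + ethanol/4.6
= 2·134 + 5.9 + 2.9 + 211/4.6
= 268 + 5.90 + 2.90 + 45.87
= 322.67 mOsm/kg ≈ 322.7 mOsm/kg
Osmolar gap = measured − calculated = 327 − 322.7 = 4.3 mOsm/kg

4.3 mOsm/kg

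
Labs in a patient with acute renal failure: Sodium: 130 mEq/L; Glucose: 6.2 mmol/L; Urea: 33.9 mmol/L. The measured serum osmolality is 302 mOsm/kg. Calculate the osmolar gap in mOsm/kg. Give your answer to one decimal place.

1.9 mOsm/kg

Calculated osmolality = 2·Na + glucose + urea
= 2·130 + 6.2 + 33.9
= 260 + 6.20 + 33.90
= 300.1 mOsm/kg ≈ 300.1 mOsm/kg
Osmolar gap = measured − calculated = 302 − 300.1 = 1.9 mOsm/kg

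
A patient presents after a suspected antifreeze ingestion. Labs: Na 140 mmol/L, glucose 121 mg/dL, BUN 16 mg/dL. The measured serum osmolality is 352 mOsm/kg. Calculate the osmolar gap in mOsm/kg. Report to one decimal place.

Calculated osmolality = 2·Na + glucose/18 + BUN/2.8
= 2·140 + 121/18 + 16/2.8
= 280 + 6.72 + 5.71
= 292.43 mOsm/kg ≈ 292.4 mOsm/kg
Osmolar gap = measured − calculated = 352 − 292.4 = 59.6 mOsm/kg

59.6 mOsm/kg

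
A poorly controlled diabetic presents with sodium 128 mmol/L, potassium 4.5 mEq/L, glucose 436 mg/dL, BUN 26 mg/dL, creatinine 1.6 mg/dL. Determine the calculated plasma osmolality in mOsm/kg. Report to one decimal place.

289.5 mOsm/kg

Calculated osmolality = 2·Na + glucose/18 + BUN/2.8
= 2·128 + 436/18 + 26/2.8
= 256 + 24.22 + 9.29
= 289.51 mOsm/kg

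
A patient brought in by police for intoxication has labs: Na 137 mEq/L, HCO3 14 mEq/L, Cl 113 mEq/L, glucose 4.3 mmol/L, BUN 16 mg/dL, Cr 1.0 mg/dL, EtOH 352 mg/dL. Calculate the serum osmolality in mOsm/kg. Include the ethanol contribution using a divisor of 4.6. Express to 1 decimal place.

360.5 mOsm/kg

Calculated osmolality = 2·Na + glucose + BUN/2.8 + ethanol/4.6
= 2·137 + 4.3 + 16/2.8 + 352/4.6
= 274 + 4.30 + 5.71 + 76.52
= 360.53 mOsm/kg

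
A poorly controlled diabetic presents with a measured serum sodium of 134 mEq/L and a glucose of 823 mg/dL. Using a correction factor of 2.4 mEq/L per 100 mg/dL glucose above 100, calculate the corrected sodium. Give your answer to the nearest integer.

Corrected Na = measured Na + 2.4 · (glucose − 100)/100
= 134 + 2.4 · (823 − 100)/100
= 134 + 17.4
= 151.4 mEq/L

151 mEq/L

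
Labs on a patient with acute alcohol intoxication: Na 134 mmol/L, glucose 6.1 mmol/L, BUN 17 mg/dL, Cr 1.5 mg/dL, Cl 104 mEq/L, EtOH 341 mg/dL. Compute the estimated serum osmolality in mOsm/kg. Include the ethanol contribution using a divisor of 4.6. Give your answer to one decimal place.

354.3 mOsm/kg

Calculated osmolality = 2·Na + glucose + BUN/2.8 + ethanol/4.6
= 2·134 + 6.1 + 17/2.8 + 341/4.6
= 268 + 6.10 + 6.07 + 74.13
= 354.3 mOsm/kg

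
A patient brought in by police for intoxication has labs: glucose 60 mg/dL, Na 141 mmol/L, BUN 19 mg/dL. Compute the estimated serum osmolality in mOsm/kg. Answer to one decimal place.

Calculated osmolality = 2·Na + glucose/18 + BUN/2.8
= 2·141 + 60/18 + 19/2.8
= 282 + 3.33 + 6.79
= 292.12 mOsm/kg

292.1 mOsm/kg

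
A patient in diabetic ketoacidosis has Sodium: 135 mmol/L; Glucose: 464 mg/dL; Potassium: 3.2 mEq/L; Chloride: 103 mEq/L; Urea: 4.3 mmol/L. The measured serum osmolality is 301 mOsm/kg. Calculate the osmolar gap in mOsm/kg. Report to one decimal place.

Calculated osmolality = 2·Na + glucose/18 + urea
= 2·135 + 464/18 + 4.3
= 270 + 25.78 + 4.30
= 300.08 mOsm/kg ≈ 300.1 mOsm/kg
Osmolar gap = measured − calculated = 301 − 300.1 = 0.9 mOsm/kg

0.9 mOsm/kg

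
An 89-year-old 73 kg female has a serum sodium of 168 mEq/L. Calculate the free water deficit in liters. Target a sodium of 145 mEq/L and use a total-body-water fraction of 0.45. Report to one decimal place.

TBW = 0.45 · 73 = 32.85 L
Free water deficit = TBW · (Na/145 − 1)
= 32.85 · (168/145 − 1)
= 32.85 · 0.1586
= 5.21 L

5.2 L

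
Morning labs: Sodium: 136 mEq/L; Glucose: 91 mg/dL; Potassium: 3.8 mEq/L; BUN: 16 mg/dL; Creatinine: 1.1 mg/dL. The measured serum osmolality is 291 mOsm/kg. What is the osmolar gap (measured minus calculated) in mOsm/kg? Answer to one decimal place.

8.2 mOsm/kg

Calculated osmolality = 2·Na + glucose/18 + BUN/2.8
= 2·136 + 91/18 + 16/2.8
= 272 + 5.06 + 5.71
= 282.77 mOsm/kg ≈ 282.8 mOsm/kg
Osmolar gap = measured − calculated = 291 − 282.8 = 8.2 mOsm/kg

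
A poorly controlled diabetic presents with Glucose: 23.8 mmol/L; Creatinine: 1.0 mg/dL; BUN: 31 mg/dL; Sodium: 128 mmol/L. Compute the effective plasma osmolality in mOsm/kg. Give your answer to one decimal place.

Effective osmolality excludes urea (freely permeant across cell membranes):
2·Na + glucose
= 2·128 + 23.8
= 256 + 23.8
= 279.8 mOsm/kg

279.8 mOsm/kg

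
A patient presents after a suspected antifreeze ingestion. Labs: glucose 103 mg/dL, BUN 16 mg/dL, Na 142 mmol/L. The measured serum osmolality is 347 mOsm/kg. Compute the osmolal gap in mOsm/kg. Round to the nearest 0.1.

51.6 mOsm/kg

Calculated osmolality = 2·Na + glucose/18 + BUN/2.8
= 2·142 + 103/18 + 16/2.8
= 284 + 5.72 + 5.71
= 295.43 mOsm/kg ≈ 295.4 mOsm/kg
Osmolar gap = measured − calculated = 347 − 295.4 = 51.6 mOsm/kg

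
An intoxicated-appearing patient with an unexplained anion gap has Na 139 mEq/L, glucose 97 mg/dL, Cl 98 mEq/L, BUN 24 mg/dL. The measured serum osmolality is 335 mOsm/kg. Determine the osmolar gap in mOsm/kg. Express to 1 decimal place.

43.0 mOsm/kg

Calculated osmolality = 2·Na + glucose/18 + BUN/2.8
= 2·139 + 97/18 + 24/2.8
= 278 + 5.39 + 8.57
= 291.96 mOsm/kg ≈ 292.0 mOsm/kg
Osmolar gap = measured − calculated = 335 − 292.0 = 43.0 mOsm/kg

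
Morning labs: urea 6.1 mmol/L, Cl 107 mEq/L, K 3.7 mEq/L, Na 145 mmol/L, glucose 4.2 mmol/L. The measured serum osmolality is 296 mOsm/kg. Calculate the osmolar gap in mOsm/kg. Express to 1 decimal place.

Calculated osmolality = 2·Na + glucose + urea
= 2·145 + 4.2 + 6.1
= 290 + 4.20 + 6.10
= 300.3 mOsm/kg ≈ 300.3 mOsm/kg
Osmolar gap = measured − calculated = 296 − 300.3 = -4.3 mOsm/kg

-4.3 mOsm/kg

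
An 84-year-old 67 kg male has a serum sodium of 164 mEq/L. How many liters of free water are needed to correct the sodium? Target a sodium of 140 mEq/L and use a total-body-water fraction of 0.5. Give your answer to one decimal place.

5.7 L

TBW = 0.5 · 67 = 33.5 L
Free water deficit = TBW · (Na/140 − 1)
= 33.5 · (164/140 − 1)
= 33.5 · 0.1714
= 5.74 L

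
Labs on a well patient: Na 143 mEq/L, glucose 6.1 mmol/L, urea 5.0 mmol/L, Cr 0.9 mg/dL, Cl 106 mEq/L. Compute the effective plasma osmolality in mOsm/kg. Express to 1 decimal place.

292.1 mOsm/kg

Effective osmolality excludes urea (freely permeant across cell membranes):
2·Na + glucose
= 2·143 + 6.1
= 286 + 6.1
= 292.1 mOsm/kg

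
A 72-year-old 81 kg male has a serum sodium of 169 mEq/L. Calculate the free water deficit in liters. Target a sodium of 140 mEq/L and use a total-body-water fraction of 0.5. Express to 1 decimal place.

TBW = 0.5 · 81 = 40.5 L
Free water deficit = TBW · (Na/140 − 1)
= 40.5 · (169/140 − 1)
= 40.5 · 0.2071
= 8.39 L

8.4 L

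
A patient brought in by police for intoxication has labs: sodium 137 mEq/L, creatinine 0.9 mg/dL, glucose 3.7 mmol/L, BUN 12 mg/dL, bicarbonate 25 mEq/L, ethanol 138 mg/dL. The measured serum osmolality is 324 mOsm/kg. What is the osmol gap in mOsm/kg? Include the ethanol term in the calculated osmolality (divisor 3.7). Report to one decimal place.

4.7 mOsm/kg

Calculated osmolality = 2·Na + glucose + BUN/2.8 + ethanol/3.7
= 2·137 + 3.7 + 12/2.8 + 138/3.7
= 274 + 3.70 + 4.29 + 37.30
= 319.29 mOsm/kg ≈ 319.3 mOsm/kg
Osmolar gap = measured − calculated = 324 − 319.3 = 4.7 mOsm/kg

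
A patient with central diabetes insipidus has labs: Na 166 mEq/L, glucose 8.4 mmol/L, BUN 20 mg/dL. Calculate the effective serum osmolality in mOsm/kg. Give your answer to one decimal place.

Effective osmolality excludes urea (freely permeant across cell membranes):
2·Na + glucose
= 2·166 + 8.4
= 332 + 8.4
= 340.4 mOsm/kg

340.4 mOsm/kg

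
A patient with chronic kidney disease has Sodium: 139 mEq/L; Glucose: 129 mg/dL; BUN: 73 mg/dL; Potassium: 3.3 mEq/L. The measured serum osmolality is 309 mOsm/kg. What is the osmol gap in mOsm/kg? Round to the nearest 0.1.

Calculated osmolality = 2·Na + glucose/18 + BUN/2.8
= 2·139 + 129/18 + 73/2.8
= 278 + 7.17 + 26.07
= 311.24 mOsm/kg ≈ 311.2 mOsm/kg
Osmolar gap = measured − calculated = 309 − 311.2 = -2.2 mOsm/kg

-2.2 mOsm/kg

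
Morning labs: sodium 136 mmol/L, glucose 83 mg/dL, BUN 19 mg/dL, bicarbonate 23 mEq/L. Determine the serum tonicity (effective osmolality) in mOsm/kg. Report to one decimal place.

Effective osmolality excludes urea (freely permeant across cell membranes):
2·Na + glucose/18
= 2·136 + 83/18
= 272 + 4.61
= 276.61 mOsm/kg

276.6 mOsm/kg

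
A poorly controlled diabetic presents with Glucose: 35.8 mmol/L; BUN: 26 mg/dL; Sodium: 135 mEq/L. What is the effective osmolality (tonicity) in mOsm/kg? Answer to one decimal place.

305.8 mOsm/kg

Effective osmolality excludes urea (freely permeant across cell membranes):
2·Na + glucose
= 2·135 + 35.8
= 270 + 35.8
= 305.8 mOsm/kg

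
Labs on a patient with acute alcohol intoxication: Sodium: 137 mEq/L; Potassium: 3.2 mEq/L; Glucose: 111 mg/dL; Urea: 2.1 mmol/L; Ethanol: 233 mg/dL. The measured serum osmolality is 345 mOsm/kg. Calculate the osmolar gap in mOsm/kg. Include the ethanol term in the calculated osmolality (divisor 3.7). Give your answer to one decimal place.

Calculated osmolality = 2·Na + glucose/18 + urea + ethanol/3.7
= 2·137 + 111/18 + 2.1 + 233/3.7
= 274 + 6.17 + 2.10 + 62.97
= 345.24 mOsm/kg ≈ 345.2 mOsm/kg
Osmolar gap = measured − calculated = 345 − 345.2 = -0.2 mOsm/kg

-0.2 mOsm/kg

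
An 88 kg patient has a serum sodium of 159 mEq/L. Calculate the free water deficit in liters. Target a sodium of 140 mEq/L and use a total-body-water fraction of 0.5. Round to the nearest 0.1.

6.0 L

TBW = 0.5 · 88 = 44 L
Free water deficit = TBW · (Na/140 − 1)
= 44 · (159/140 − 1)
= 44 · 0.1357
= 5.97 L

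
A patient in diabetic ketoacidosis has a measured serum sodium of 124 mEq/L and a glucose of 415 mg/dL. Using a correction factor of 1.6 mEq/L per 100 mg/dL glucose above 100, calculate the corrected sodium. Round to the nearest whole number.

Corrected Na = measured Na + 1.6 · (glucose − 100)/100
= 124 + 1.6 · (415 − 100)/100
= 124 + 5
= 129 mEq/L

129 mEq/L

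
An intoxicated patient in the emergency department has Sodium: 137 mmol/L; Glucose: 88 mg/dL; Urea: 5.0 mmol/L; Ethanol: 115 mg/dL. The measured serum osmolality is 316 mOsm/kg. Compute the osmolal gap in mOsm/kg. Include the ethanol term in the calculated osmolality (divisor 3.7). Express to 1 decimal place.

1.0 mOsm/kg

Calculated osmolality = 2·Na + glucose/18 + urea + ethanol/3.7
= 2·137 + 88/18 + 5 + 115/3.7
= 274 + 4.89 + 5 + 31.08
= 314.97 mOsm/kg ≈ 315.0 mOsm/kg
Osmolar gap = measured − calculated = 316 − 315.0 = 1.0 mOsm/kg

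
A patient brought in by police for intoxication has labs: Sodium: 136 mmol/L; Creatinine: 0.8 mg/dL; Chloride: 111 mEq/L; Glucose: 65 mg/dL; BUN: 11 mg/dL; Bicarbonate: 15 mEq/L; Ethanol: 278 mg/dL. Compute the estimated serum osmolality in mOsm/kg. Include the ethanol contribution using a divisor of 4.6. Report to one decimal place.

Calculated osmolality = 2·Na + glucose/18 + BUN/2.8 + ethanol/4.6
= 2·136 + 65/18 + 11/2.8 + 278/4.6
= 272 + 3.61 + 3.93 + 60.43
= 339.97 mOsm/kg

340.0 mOsm/kg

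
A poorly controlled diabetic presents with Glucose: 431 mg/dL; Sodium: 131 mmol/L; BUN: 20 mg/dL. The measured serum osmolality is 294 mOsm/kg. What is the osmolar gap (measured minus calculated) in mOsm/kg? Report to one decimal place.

Calculated osmolality = 2·Na + glucose/18 + BUN/2.8
= 2·131 + 431/18 + 20/2.8
= 262 + 23.94 + 7.14
= 293.08 mOsm/kg ≈ 293.1 mOsm/kg
Osmolar gap = measured − calculated = 294 − 293.1 = 0.9 mOsm/kg

0.9 mOsm/kg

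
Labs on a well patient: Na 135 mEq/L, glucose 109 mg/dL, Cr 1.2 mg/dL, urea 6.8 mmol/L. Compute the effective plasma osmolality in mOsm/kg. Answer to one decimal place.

276.1 mOsm/kg

Effective osmolality excludes urea (freely permeant across cell membranes):
2·Na + glucose/18
= 2·135 + 109/18
= 270 + 6.06
= 276.06 mOsm/kg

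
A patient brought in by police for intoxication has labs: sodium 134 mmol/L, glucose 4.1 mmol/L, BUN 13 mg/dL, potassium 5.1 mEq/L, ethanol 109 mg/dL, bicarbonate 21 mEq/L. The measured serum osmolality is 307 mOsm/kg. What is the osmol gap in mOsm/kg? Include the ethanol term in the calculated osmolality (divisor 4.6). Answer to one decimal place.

6.6 mOsm/kg

Calculated osmolality = 2·Na + glucose + BUN/2.8 + ethanol/4.6
= 2·134 + 4.1 + 13/2.8 + 109/4.6
= 268 + 4.10 + 4.64 + 23.70
= 300.44 mOsm/kg ≈ 300.4 mOsm/kg
Osmolar gap = measured − calculated = 307 − 300.4 = 6.6 mOsm/kg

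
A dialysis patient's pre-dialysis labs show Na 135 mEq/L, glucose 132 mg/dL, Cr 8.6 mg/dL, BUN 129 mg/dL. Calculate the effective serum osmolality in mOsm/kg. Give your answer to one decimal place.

Effective osmolality excludes urea (freely permeant across cell membranes):
2·Na + glucose/18
= 2·135 + 132/18
= 270 + 7.33
= 277.33 mOsm/kg

277.3 mOsm/kg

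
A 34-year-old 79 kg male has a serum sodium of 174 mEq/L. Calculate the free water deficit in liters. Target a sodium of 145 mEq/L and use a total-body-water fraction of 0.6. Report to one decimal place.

9.5 L

TBW = 0.6 · 79 = 47.4 L
Free water deficit = TBW · (Na/145 − 1)
= 47.4 · (174/145 − 1)
= 47.4 · 0.2
= 9.48 L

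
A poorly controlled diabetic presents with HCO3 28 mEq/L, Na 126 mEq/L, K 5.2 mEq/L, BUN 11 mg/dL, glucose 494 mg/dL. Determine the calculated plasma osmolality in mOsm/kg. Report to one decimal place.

Calculated osmolality = 2·Na + glucose/18 + BUN/2.8
= 2·126 + 494/18 + 11/2.8
= 252 + 27.44 + 3.93
= 283.37 mOsm/kg

283.4 mOsm/kg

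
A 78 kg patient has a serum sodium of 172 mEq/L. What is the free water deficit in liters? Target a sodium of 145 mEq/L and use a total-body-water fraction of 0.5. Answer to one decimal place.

TBW = 0.5 · 78 = 39 L
Free water deficit = TBW · (Na/145 − 1)
= 39 · (172/145 − 1)
= 39 · 0.1862
= 7.26 L

7.3 L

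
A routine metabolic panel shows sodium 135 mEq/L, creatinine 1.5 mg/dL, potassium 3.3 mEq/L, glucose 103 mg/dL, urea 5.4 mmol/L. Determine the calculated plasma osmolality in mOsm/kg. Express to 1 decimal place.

Calculated osmolality = 2·Na + glucose/18 + urea
= 2·135 + 103/18 + 5.4
= 270 + 5.72 + 5.40
= 281.12 mOsm/kg

281.1 mOsm/kg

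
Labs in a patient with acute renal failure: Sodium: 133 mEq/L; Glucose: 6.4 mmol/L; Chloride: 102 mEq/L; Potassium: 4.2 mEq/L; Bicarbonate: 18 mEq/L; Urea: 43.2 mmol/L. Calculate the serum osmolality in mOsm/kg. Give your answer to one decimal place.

Calculated osmolality = 2·Na + glucose + urea
= 2·133 + 6.4 + 43.2
= 266 + 6.40 + 43.20
= 315.6 mOsm/kg

315.6 mOsm/kg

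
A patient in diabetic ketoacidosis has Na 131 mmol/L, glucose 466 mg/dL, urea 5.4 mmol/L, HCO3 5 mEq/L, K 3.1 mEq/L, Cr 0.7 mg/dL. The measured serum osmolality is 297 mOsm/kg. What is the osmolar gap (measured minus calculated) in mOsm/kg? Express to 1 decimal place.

3.7 mOsm/kg

Calculated osmolality = 2·Na + glucose/18 + urea
= 2·131 + 466/18 + 5.4
= 262 + 25.89 + 5.40
= 293.29 mOsm/kg ≈ 293.3 mOsm/kg
Osmolar gap = measured − calculated = 297 − 293.3 = 3.7 mOsm/kg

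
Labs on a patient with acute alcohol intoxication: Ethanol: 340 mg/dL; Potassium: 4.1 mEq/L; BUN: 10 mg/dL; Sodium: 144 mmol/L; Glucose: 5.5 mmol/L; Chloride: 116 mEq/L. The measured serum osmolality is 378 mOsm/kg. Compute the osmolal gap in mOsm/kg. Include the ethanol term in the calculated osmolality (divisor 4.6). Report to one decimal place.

Calculated osmolality = 2·Na + glucose + BUN/2.8 + ethanol/4.6
= 2·144 + 5.5 + 10/2.8 + 340/4.6
= 288 + 5.50 + 3.57 + 73.91
= 370.98 mOsm/kg ≈ 371.0 mOsm/kg
Osmolar gap = measured − calculated = 378 − 371.0 = 7.0 mOsm/kg

7.0 mOsm/kg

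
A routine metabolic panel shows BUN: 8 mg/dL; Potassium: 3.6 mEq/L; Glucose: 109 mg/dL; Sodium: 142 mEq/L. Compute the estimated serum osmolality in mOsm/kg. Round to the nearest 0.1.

292.9 mOsm/kg

Calculated osmolality = 2·Na + glucose/18 + BUN/2.8
= 2·142 + 109/18 + 8/2.8
= 284 + 6.06 + 2.86
= 292.92 mOsm/kg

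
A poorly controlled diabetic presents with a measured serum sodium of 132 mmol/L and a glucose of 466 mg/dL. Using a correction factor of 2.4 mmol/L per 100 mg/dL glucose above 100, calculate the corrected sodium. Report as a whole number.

141 mmol/L

Corrected Na = measured Na + 2.4 · (glucose − 100)/100
= 132 + 2.4 · (466 − 100)/100
= 132 + 8.8
= 140.8 mmol/L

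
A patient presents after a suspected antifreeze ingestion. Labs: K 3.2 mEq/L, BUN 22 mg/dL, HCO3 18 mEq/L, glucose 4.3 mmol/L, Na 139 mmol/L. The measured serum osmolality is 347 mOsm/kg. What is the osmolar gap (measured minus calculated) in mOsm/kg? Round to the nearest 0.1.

56.8 mOsm/kg

Calculated osmolality = 2·Na + glucose + BUN/2.8
= 2·139 + 4.3 + 22/2.8
= 278 + 4.30 + 7.86
= 290.16 mOsm/kg ≈ 290.2 mOsm/kg
Osmolar gap = measured − calculated = 347 − 290.2 = 56.8 mOsm/kg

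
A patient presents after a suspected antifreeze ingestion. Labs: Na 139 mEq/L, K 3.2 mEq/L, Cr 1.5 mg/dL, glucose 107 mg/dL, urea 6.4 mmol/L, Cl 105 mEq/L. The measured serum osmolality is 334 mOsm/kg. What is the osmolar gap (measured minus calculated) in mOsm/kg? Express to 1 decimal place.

Calculated osmolality = 2·Na + glucose/18 + urea
= 2·139 + 107/18 + 6.4
= 278 + 5.94 + 6.40
= 290.34 mOsm/kg ≈ 290.3 mOsm/kg
Osmolar gap = measured − calculated = 334 − 290.3 = 43.7 mOsm/kg

43.7 mOsm/kg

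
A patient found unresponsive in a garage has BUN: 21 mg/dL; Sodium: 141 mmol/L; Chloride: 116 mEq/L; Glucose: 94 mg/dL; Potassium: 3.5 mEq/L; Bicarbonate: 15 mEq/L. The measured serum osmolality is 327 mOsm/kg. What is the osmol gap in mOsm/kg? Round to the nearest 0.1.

32.3 mOsm/kg

Calculated osmolality = 2·Na + glucose/18 + BUN/2.8
= 2·141 + 94/18 + 21/2.8
= 282 + 5.22 + 7.50
= 294.72 mOsm/kg ≈ 294.7 mOsm/kg
Osmolar gap = measured − calculated = 327 − 294.7 = 32.3 mOsm/kg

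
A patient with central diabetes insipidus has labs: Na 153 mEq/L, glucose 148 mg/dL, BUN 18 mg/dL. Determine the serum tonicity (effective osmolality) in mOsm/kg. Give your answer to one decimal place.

314.2 mOsm/kg

Effective osmolality excludes urea (freely permeant across cell membranes):
2·Na + glucose/18
= 2·153 + 148/18
= 306 + 8.22
= 314.22 mOsm/kg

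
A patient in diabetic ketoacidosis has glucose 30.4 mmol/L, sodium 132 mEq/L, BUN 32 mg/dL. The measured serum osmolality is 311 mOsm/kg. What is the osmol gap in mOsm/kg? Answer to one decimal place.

5.2 mOsm/kg

Calculated osmolality = 2·Na + glucose + BUN/2.8
= 2·132 + 30.4 + 32/2.8
= 264 + 30.40 + 11.43
= 305.83 mOsm/kg ≈ 305.8 mOsm/kg
Osmolar gap = measured − calculated = 311 − 305.8 = 5.2 mOsm/kg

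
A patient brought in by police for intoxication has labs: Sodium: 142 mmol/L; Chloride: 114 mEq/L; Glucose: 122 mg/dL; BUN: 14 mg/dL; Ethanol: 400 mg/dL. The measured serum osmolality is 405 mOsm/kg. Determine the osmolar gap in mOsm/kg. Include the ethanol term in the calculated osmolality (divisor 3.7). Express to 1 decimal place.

Calculated osmolality = 2·Na + glucose/18 + BUN/2.8 + ethanol/3.7
= 2·142 + 122/18 + 14/2.8 + 400/3.7
= 284 + 6.78 + 5 + 108.11
= 403.89 mOsm/kg ≈ 403.9 mOsm/kg
Osmolar gap = measured − calculated = 405 − 403.9 = 1.1 mOsm/kg

1.1 mOsm/kg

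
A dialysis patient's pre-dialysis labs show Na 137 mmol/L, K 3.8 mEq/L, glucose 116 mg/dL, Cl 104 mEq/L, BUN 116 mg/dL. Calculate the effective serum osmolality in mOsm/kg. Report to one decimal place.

280.4 mOsm/kg

Effective osmolality excludes urea (freely permeant across cell membranes):
2·Na + glucose/18
= 2·137 + 116/18
= 274 + 6.44
= 280.44 mOsm/kg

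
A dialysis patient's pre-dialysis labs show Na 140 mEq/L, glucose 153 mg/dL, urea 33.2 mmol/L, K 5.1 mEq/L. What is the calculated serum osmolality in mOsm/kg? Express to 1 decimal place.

321.7 mOsm/kg

Calculated osmolality = 2·Na + glucose/18 + urea
= 2·140 + 153/18 + 33.2
= 280 + 8.50 + 33.20
= 321.7 mOsm/kg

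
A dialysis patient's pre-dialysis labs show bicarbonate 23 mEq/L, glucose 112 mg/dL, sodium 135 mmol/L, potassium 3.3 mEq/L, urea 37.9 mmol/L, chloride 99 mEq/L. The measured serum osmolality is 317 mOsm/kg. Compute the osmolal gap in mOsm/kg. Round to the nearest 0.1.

Calculated osmolality = 2·Na + glucose/18 + urea
= 2·135 + 112/18 + 37.9
= 270 + 6.22 + 37.90
= 314.12 mOsm/kg ≈ 314.1 mOsm/kg
Osmolar gap = measured − calculated = 317 − 314.1 = 2.9 mOsm/kg

2.9 mOsm/kg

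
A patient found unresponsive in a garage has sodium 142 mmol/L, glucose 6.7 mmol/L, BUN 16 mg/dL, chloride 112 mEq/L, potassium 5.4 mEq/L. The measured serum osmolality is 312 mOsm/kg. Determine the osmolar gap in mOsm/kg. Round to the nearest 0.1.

Calculated osmolality = 2·Na + glucose + BUN/2.8
= 2·142 + 6.7 + 16/2.8
= 284 + 6.70 + 5.71
= 296.41 mOsm/kg ≈ 296.4 mOsm/kg
Osmolar gap = measured − calculated = 312 − 296.4 = 15.6 mOsm/kg

15.6 mOsm/kg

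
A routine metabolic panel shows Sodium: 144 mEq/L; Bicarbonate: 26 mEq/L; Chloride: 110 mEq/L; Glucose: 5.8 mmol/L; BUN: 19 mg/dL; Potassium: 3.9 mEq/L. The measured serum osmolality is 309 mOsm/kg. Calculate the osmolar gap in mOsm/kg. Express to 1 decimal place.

8.4 mOsm/kg

Calculated osmolality = 2·Na + glucose + BUN/2.8
= 2·144 + 5.8 + 19/2.8
= 288 + 5.80 + 6.79
= 300.59 mOsm/kg ≈ 300.6 mOsm/kg
Osmolar gap = measured − calculated = 309 − 300.6 = 8.4 mOsm/kg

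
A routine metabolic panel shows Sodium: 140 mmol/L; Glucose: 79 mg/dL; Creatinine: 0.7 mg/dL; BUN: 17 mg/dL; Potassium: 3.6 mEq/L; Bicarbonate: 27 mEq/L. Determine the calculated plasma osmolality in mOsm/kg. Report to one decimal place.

290.5 mOsm/kg

Calculated osmolality = 2·Na + glucose/18 + BUN/2.8
= 2·140 + 79/18 + 17/2.8
= 280 + 4.39 + 6.07
= 290.46 mOsm/kg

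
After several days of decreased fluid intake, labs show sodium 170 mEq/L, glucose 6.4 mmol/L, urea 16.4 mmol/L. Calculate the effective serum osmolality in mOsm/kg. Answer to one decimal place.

346.4 mOsm/kg

Effective osmolality excludes urea (freely permeant across cell membranes):
2·Na + glucose
= 2·170 + 6.4
= 340 + 6.4
= 346.4 mOsm/kg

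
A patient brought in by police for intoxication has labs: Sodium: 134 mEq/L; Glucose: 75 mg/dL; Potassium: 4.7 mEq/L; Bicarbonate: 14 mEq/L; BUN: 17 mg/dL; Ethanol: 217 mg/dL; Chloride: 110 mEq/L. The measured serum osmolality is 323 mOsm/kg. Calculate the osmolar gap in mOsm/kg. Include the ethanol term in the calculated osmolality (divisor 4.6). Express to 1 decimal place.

Calculated osmolality = 2·Na + glucose/18 + BUN/2.8 + ethanol/4.6
= 2·134 + 75/18 + 17/2.8 + 217/4.6
= 268 + 4.17 + 6.07 + 47.17
= 325.41 mOsm/kg ≈ 325.4 mOsm/kg
Osmolar gap = measured − calculated = 323 − 325.4 = -2.4 mOsm/kg

-2.4 mOsm/kg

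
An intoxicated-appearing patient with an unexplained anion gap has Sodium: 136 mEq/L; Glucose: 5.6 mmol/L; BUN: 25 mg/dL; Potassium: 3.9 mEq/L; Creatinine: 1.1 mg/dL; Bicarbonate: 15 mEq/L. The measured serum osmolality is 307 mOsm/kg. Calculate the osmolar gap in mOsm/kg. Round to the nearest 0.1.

Calculated osmolality = 2·Na + glucose + BUN/2.8
= 2·136 + 5.6 + 25/2.8
= 272 + 5.60 + 8.93
= 286.53 mOsm/kg ≈ 286.5 mOsm/kg
Osmolar gap = measured − calculated = 307 − 286.5 = 20.5 mOsm/kg

20.5 mOsm/kg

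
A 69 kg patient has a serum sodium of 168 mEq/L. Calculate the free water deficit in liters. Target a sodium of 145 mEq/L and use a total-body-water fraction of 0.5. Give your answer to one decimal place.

5.5 L

TBW = 0.5 · 69 = 34.5 L
Free water deficit = TBW · (Na/145 − 1)
= 34.5 · (168/145 − 1)
= 34.5 · 0.1586
= 5.47 L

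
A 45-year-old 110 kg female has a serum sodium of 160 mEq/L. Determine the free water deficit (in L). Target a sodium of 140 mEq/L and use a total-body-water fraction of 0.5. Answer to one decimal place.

TBW = 0.5 · 110 = 55 L
Free water deficit = TBW · (Na/140 − 1)
= 55 · (160/140 − 1)
= 55 · 0.1429
= 7.86 L

7.9 L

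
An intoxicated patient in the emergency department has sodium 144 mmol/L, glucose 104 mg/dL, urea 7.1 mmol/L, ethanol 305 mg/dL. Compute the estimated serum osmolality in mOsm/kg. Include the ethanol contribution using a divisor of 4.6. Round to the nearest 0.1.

367.2 mOsm/kg

Calculated osmolality = 2·Na + glucose/18 + urea + ethanol/4.6
= 2·144 + 104/18 + 7.1 + 305/4.6
= 288 + 5.78 + 7.10 + 66.30
= 367.18 mOsm/kg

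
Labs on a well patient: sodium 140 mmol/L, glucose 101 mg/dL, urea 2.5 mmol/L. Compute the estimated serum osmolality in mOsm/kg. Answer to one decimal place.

Calculated osmolality = 2·Na + glucose/18 + urea
= 2·140 + 101/18 + 2.5
= 280 + 5.61 + 2.50
= 288.11 mOsm/kg

288.1 mOsm/kg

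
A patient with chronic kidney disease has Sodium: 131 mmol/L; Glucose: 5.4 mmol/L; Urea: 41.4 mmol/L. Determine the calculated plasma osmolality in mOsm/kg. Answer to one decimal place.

308.8 mOsm/kg

Calculated osmolality = 2·Na + glucose + urea
= 2·131 + 5.4 + 41.4
= 262 + 5.40 + 41.40
= 308.8 mOsm/kg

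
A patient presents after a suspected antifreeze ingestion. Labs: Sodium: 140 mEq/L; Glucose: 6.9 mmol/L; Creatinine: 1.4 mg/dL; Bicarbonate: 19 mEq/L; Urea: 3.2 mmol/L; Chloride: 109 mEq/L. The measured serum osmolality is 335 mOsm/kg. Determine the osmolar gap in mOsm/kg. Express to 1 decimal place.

44.9 mOsm/kg

Calculated osmolality = 2·Na + glucose + urea
= 2·140 + 6.9 + 3.2
= 280 + 6.90 + 3.20
= 290.1 mOsm/kg ≈ 290.1 mOsm/kg
Osmolar gap = measured − calculated = 335 − 290.1 = 44.9 mOsm/kg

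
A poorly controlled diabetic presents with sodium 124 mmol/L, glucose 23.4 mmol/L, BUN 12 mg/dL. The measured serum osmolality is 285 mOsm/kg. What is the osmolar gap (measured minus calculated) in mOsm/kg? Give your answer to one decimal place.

Calculated osmolality = 2·Na + glucose + BUN/2.8
= 2·124 + 23.4 + 12/2.8
= 248 + 23.40 + 4.29
= 275.69 mOsm/kg ≈ 275.7 mOsm/kg
Osmolar gap = measured − calculated = 285 − 275.7 = 9.3 mOsm/kg

9.3 mOsm/kg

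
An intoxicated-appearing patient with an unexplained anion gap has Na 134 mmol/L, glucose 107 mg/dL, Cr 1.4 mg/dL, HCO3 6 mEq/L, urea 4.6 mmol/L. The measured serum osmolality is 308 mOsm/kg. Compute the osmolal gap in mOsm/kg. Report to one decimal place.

29.5 mOsm/kg

Calculated osmolality = 2·Na + glucose/18 + urea
= 2·134 + 107/18 + 4.6
= 268 + 5.94 + 4.60
= 278.54 mOsm/kg ≈ 278.5 mOsm/kg
Osmolar gap = measured − calculated = 308 − 278.5 = 29.5 mOsm/kg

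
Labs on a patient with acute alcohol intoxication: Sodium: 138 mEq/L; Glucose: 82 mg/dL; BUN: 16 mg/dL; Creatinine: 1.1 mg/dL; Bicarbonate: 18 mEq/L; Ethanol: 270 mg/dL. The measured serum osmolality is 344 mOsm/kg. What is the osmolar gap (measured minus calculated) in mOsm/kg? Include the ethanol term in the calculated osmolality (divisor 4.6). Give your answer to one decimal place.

Calculated osmolality = 2·Na + glucose/18 + BUN/2.8 + ethanol/4.6
= 2·138 + 82/18 + 16/2.8 + 270/4.6
= 276 + 4.56 + 5.71 + 58.70
= 344.97 mOsm/kg ≈ 345.0 mOsm/kg
Osmolar gap = measured − calculated = 344 − 345.0 = -1.0 mOsm/kg

-1.0 mOsm/kg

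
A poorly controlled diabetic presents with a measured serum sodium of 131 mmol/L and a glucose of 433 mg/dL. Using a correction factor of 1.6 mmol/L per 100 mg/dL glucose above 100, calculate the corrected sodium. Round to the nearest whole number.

136 mmol/L

Corrected Na = measured Na + 1.6 · (glucose − 100)/100
= 131 + 1.6 · (433 − 100)/100
= 131 + 5.3
= 136.3 mmol/L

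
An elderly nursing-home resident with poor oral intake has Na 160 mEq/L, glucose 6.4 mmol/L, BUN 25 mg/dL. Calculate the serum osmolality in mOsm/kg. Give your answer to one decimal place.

Calculated osmolality = 2·Na + glucose + BUN/2.8
= 2·160 + 6.4 + 25/2.8
= 320 + 6.40 + 8.93
= 335.33 mOsm/kg

335.3 mOsm/kg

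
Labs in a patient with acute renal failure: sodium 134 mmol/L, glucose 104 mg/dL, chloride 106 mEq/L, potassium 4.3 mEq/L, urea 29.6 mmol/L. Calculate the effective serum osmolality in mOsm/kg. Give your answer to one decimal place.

Effective osmolality excludes urea (freely permeant across cell membranes):
2·Na + glucose/18
= 2·134 + 104/18
= 268 + 5.78
= 273.78 mOsm/kg

273.8 mOsm/kg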